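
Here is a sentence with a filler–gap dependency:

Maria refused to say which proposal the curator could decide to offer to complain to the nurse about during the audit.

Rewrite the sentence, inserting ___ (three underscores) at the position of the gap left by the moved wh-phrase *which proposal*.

Before movement: The curator could decide to offer to complain to the nurse about which proposal during the audit.
The filler 'which proposal' is interpreted as the object of the preposition 'about'. The gap is right after 'about'.

Maria refused to say which proposal the curator could decide to offer to complain to the nurse about ___ during the audit.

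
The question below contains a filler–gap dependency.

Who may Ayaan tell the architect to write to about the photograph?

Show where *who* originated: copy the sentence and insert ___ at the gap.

Who may Ayaan tell the architect to write to ___ about the photograph?

Underlying clause: Ayaan may tell the architect to write to who about the photograph.
The filler 'who' is interpreted as the object of the preposition 'to'. The gap is right after 'to'.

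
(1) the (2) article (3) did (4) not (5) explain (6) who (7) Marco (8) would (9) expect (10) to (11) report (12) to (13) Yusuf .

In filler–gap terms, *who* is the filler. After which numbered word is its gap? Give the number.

In situ: Marco would expect who to report to Yusuf.
'who' is the direct object of 'expect'. It moves to the left edge, and the trace sits right after 'expect':
The article did not explain who Marco would expect ___ to report to Yusuf.
'expect' is word 9.

9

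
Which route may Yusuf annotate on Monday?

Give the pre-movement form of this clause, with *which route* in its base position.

The filler 'which route' is interpreted as the direct object of 'annotate'. It moves to the left edge, and the trace sits right after 'annotate':
Which route may Yusuf annotate ___ on Monday?

Yusuf may annotate which route on Monday.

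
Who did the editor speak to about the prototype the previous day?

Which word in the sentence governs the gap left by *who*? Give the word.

to

In situ: The editor did speak to who about the prototype the previous day.
The filler 'who' is interpreted as the object of the preposition 'to'. It moves to the left edge, and the trace sits right after 'to':
Who did the editor speak to ___ about the prototype the previous day?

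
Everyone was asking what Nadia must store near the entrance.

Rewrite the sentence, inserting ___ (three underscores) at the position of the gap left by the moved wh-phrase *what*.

Everyone was asking what Nadia must store ___ near the entrance.

Before movement: Nadia must store what near the entrance.
'what' functions as the direct object of 'store'. The gap is right after 'store'.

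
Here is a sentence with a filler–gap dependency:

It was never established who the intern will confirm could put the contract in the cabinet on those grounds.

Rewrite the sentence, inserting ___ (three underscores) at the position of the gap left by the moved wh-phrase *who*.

Underlying clause: The intern will confirm who could put the contract in the cabinet on those grounds.
The filler 'who' is interpreted as the subject of the clause embedded under 'confirm'. The gap is right after 'confirm'.

It was never established who the intern will confirm ___ could put the contract in the cabinet on those grounds.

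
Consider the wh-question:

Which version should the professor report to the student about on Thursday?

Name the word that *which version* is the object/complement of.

about

Underlying clause: The professor should report to the student about which version on Thursday.
'which version' is the object of the preposition 'about'. Wh-movement fronts it, leaving a gap right after 'about':
Which version should the professor report to the student about ___ on Thursday?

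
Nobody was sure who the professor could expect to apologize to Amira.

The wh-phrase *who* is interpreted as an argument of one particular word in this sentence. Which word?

expect

Underlying clause: The professor could expect who to apologize to Amira.
The filler 'who' is interpreted as the direct object of 'expect'. It moves to the left edge, and the trace sits right after 'expect':
Nobody was sure who the professor could expect ___ to apologize to Amira.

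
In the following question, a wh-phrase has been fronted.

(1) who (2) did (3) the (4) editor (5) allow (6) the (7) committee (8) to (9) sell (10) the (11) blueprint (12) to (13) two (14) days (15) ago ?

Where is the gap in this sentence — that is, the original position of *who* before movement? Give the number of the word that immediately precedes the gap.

12

Pre-movement form: The editor did allow the committee to sell the blueprint to who two days ago.
'who' functions as the object of the preposition 'to' (recipient of 'sell'). Wh-movement fronts it, leaving a gap right after 'to':
Who did the editor allow the committee to sell the blueprint to ___ two days ago?
'to' is word 12.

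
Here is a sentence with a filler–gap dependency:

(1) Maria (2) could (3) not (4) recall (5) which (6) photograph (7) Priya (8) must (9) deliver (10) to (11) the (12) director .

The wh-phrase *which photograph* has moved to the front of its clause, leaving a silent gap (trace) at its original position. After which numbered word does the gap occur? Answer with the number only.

Before movement: Priya must deliver which photograph to the director.
'which photograph' is the direct object of 'deliver'. Fronting leaves a gap immediately after 'deliver':
Maria could not recall which photograph Priya must deliver ___ to the director.
'deliver' is word 9.

9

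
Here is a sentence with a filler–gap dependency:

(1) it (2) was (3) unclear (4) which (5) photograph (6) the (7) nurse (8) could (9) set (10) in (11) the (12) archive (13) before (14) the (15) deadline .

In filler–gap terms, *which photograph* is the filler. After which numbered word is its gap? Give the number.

Underlying clause: The nurse could set which photograph in the archive before the deadline.
'which photograph' is the direct object of 'set'. Wh-movement fronts it, leaving a gap right after 'set':
It was unclear which photograph the nurse could set ___ in the archive before the deadline.
'set' is word 9.

9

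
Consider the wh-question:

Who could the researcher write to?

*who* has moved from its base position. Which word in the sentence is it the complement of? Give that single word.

to

Before movement: The researcher could write to who.
The filler 'who' is interpreted as the object of the preposition 'to'. Fronting leaves a gap immediately after 'to':
Who could the researcher write to ___?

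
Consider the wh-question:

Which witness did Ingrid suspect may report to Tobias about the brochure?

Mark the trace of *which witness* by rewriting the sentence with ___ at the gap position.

Which witness did Ingrid suspect ___ may report to Tobias about the brochure?

In situ: Ingrid did suspect which witness may report to Tobias about the brochure.
'which witness' functions as the subject of the clause embedded under 'suspect'. The gap is right after 'suspect'.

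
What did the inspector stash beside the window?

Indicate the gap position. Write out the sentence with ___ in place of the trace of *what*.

Pre-movement form: The inspector did stash what beside the window.
'what' functions as the direct object of 'stash'. The gap is right after 'stash'.

What did the inspector stash ___ beside the window?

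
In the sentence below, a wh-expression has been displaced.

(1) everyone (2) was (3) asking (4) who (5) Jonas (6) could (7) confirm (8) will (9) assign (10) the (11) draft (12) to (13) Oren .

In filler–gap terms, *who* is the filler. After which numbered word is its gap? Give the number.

7

Pre-movement form: Jonas could confirm who will assign the draft to Oren.
'who' functions as the subject of the clause embedded under 'confirm'. Wh-movement fronts it, leaving a gap right after 'confirm':
Everyone was asking who Jonas could confirm ___ will assign the draft to Oren.
'confirm' is word 7.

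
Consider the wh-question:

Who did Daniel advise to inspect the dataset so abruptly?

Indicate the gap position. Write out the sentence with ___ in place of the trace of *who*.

Who did Daniel advise ___ to inspect the dataset so abruptly?

In situ: Daniel did advise who to inspect the dataset so abruptly.
'who' functions as the direct object of 'advise'. The gap is right after 'advise'.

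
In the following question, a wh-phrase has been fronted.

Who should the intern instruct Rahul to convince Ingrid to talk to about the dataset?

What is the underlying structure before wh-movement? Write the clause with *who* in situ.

The filler 'who' is interpreted as the object of the preposition 'to'. It moves to the left edge, and the trace sits right after 'to':
Who should the intern instruct Rahul to convince Ingrid to talk to ___ about the dataset?

The intern should instruct Rahul to convince Ingrid to talk to who about the dataset.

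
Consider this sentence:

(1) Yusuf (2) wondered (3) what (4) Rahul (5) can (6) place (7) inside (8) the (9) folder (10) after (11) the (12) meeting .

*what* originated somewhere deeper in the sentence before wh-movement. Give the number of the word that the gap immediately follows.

Underlying clause: Rahul can place what inside the folder after the meeting.
'what' functions as the direct object of 'place'. Fronting leaves a gap immediately after 'place':
Yusuf wondered what Rahul can place ___ inside the folder after the meeting.
'place' is word 6.

6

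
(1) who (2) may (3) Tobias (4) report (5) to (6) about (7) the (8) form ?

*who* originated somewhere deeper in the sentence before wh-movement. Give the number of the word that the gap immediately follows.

Underlying clause: Tobias may report to who about the form.
'who' is the object of the preposition 'to'. Fronting leaves a gap immediately after 'to':
Who may Tobias report to ___ about the form?
'to' is word 5.

5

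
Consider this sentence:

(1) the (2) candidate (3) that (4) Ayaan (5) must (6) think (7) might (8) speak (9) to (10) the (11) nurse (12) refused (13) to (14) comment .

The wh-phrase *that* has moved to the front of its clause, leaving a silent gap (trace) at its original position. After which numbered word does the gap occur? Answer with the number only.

'that' functions as the subject of the clause embedded under 'think'. Wh-movement fronts it, leaving a gap right after 'think':
The candidate that Ayaan must think ___ might speak to the nurse refused to comment.
'think' is word 6.

6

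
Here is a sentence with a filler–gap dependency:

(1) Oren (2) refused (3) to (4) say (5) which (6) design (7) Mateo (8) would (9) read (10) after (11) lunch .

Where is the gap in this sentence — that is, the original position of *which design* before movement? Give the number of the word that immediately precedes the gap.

In situ: Mateo would read which design after lunch.
'which design' is the direct object of 'read'. It moves to the left edge, and the trace sits right after 'read':
Oren refused to say which design Mateo would read ___ after lunch.
'read' is word 9.

9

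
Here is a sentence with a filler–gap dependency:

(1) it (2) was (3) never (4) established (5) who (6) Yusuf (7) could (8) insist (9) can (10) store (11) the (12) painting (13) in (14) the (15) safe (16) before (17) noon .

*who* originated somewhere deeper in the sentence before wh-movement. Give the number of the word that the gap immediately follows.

8

Underlying clause: Yusuf could insist who can store the painting in the safe before noon.
'who' is the subject of the clause embedded under 'insist'. It moves to the left edge, and the trace sits right after 'insist':
It was never established who Yusuf could insist ___ can store the painting in the safe before noon.
'insist' is word 8.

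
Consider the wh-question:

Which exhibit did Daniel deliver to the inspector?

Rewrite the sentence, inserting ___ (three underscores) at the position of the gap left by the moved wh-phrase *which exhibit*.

Which exhibit did Daniel deliver ___ to the inspector?

Pre-movement form: Daniel did deliver which exhibit to the inspector.
'which exhibit' functions as the direct object of 'deliver'. The gap is right after 'deliver'.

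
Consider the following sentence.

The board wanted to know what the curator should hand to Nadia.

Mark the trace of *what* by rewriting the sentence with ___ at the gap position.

The board wanted to know what the curator should hand ___ to Nadia.

Underlying clause: The curator should hand what to Nadia.
'what' functions as the direct object of 'hand'. The gap is right after 'hand'.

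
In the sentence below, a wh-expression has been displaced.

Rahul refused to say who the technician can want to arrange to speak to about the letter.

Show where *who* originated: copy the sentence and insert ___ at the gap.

Rahul refused to say who the technician can want to arrange to speak to ___ about the letter.

Before movement: The technician can want to arrange to speak to who about the letter.
'who' is the object of the preposition 'to'. The gap is right after 'to'.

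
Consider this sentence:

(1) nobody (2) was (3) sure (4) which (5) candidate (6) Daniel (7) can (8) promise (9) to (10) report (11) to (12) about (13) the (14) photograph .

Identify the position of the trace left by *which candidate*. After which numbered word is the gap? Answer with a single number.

11

Before movement: Daniel can promise to report to which candidate about the photograph.
The filler 'which candidate' is interpreted as the object of the preposition 'to'. Fronting leaves a gap immediately after 'to':
Nobody was sure which candidate Daniel can promise to report to ___ about the photograph.
'to' is word 11.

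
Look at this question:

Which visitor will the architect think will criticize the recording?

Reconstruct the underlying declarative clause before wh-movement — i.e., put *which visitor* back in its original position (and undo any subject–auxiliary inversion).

The architect will think which visitor will criticize the recording.

'which visitor' is the subject of the clause embedded under 'think'. Wh-movement fronts it, leaving a gap right after 'think':
Which visitor will the architect think ___ will criticize the recording?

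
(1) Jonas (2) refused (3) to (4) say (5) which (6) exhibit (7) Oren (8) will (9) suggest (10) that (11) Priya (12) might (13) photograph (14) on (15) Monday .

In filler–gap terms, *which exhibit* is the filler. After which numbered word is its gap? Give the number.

13

In situ: Oren will suggest that Priya might photograph which exhibit on Monday.
The filler 'which exhibit' is interpreted as the direct object of 'photograph'. Wh-movement fronts it, leaving a gap right after 'photograph':
Jonas refused to say which exhibit Oren will suggest that Priya might photograph ___ on Monday.
'photograph' is word 13.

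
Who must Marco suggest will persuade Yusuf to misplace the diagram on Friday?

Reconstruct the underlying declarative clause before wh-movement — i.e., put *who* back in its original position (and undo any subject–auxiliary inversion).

Marco must suggest who will persuade Yusuf to misplace the diagram on Friday.

The filler 'who' is interpreted as the subject of the clause embedded under 'suggest'. Wh-movement fronts it, leaving a gap right after 'suggest':
Who must Marco suggest ___ will persuade Yusuf to misplace the diagram on Friday?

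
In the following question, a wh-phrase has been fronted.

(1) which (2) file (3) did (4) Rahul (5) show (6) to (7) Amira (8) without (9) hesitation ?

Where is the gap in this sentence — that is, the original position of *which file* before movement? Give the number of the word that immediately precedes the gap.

Underlying clause: Rahul did show which file to Amira without hesitation.
'which file' is the direct object of 'show'. Fronting leaves a gap immediately after 'show':
Which file did Rahul show ___ to Amira without hesitation?
'show' is word 5.

5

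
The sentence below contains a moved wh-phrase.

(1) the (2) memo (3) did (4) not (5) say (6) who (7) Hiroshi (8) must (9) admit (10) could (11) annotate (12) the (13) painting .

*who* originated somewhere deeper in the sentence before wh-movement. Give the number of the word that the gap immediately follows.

9

Before movement: Hiroshi must admit who could annotate the painting.
'who' functions as the subject of the clause embedded under 'admit'. Fronting leaves a gap immediately after 'admit':
The memo did not say who Hiroshi must admit ___ could annotate the painting.
'admit' is word 9.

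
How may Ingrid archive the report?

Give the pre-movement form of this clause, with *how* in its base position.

Ingrid may archive the report how.

'how' functions as the manner adjunct. Fronting leaves a gap immediately after 'report':
How may Ingrid archive the report ___?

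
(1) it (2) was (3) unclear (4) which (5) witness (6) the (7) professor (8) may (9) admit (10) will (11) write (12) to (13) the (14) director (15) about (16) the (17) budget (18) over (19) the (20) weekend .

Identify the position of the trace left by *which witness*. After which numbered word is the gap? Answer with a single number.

In situ: The professor may admit which witness will write to the director about the budget over the weekend.
The filler 'which witness' is interpreted as the subject of the clause embedded under 'admit'. It moves to the left edge, and the trace sits right after 'admit':
It was unclear which witness the professor may admit ___ will write to the director about the budget over the weekend.
'admit' is word 9.

9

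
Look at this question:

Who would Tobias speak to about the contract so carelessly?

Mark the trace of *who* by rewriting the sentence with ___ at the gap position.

Who would Tobias speak to ___ about the contract so carelessly?

Pre-movement form: Tobias would speak to who about the contract so carelessly.
The filler 'who' is interpreted as the object of the preposition 'to'. The gap is right after 'to'.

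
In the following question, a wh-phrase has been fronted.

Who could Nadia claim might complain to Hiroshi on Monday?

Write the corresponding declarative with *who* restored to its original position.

Nadia could claim who might complain to Hiroshi on Monday.

'who' functions as the subject of the clause embedded under 'claim'. It moves to the left edge, and the trace sits right after 'claim':
Who could Nadia claim ___ might complain to Hiroshi on Monday?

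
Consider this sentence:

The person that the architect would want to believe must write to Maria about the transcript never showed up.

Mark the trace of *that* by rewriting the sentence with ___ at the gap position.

The person that the architect would want to believe ___ must write to Maria about the transcript never showed up.

The filler 'that' is interpreted as the subject of the clause embedded under 'believe'. The gap is right after 'believe'.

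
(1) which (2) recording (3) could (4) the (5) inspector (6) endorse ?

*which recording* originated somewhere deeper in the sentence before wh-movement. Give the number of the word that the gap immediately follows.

6

Pre-movement form: The inspector could endorse which recording.
'which recording' functions as the direct object of 'endorse'. It moves to the left edge, and the trace sits right after 'endorse':
Which recording could the inspector endorse ___?
'endorse' is word 6.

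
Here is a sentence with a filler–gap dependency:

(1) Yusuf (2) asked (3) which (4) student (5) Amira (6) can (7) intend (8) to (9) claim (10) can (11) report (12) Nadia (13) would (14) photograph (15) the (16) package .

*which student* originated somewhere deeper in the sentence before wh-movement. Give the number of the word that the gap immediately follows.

9

Before movement: Amira can intend to claim which student can report Nadia would photograph the package.
'which student' functions as the subject of the clause embedded under 'claim'. Wh-movement fronts it, leaving a gap right after 'claim':
Yusuf asked which student Amira can intend to claim ___ can report Nadia would photograph the package.
'claim' is word 9.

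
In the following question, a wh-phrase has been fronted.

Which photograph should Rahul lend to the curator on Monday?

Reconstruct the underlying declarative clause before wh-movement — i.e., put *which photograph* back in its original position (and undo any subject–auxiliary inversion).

Rahul should lend which photograph to the curator on Monday.

'which photograph' is the direct object of 'lend'. Fronting leaves a gap immediately after 'lend':
Which photograph should Rahul lend ___ to the curator on Monday?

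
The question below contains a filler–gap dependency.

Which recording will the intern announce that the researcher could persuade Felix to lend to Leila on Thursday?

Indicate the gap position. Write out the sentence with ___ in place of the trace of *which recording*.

Which recording will the intern announce that the researcher could persuade Felix to lend ___ to Leila on Thursday?

In situ: The intern will announce that the researcher could persuade Felix to lend which recording to Leila on Thursday.
'which recording' functions as the direct object of 'lend'. The gap is right after 'lend'.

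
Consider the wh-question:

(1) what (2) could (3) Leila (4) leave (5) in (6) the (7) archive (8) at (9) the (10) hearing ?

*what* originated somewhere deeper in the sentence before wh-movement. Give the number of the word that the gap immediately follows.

4

Underlying clause: Leila could leave what in the archive at the hearing.
'what' functions as the direct object of 'leave'. Fronting leaves a gap immediately after 'leave':
What could Leila leave ___ in the archive at the hearing?
'leave' is word 4.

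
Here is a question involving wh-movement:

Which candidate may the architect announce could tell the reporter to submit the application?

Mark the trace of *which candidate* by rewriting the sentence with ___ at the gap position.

Which candidate may the architect announce ___ could tell the reporter to submit the application?

Before movement: The architect may announce which candidate could tell the reporter to submit the application.
'which candidate' is the subject of the clause embedded under 'announce'. The gap is right after 'announce'.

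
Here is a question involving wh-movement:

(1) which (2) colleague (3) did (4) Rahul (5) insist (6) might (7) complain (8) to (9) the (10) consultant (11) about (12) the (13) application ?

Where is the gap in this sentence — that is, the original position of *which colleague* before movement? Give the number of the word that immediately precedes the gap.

Underlying clause: Rahul did insist which colleague might complain to the consultant about the application.
'which colleague' functions as the subject of the clause embedded under 'insist'. Wh-movement fronts it, leaving a gap right after 'insist':
Which colleague did Rahul insist ___ might complain to the consultant about the application?
'insist' is word 5.

5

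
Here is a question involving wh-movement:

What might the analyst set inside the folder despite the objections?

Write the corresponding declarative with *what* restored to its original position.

The analyst might set what inside the folder despite the objections.

'what' functions as the direct object of 'set'. It moves to the left edge, and the trace sits right after 'set':
What might the analyst set ___ inside the folder despite the objections?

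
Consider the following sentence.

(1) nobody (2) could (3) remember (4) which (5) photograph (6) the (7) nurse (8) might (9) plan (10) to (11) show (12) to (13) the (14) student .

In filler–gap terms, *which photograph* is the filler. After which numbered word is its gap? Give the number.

11

Pre-movement form: The nurse might plan to show which photograph to the student.
'which photograph' functions as the direct object of 'show'. Fronting leaves a gap immediately after 'show':
Nobody could remember which photograph the nurse might plan to show ___ to the student.
'show' is word 11.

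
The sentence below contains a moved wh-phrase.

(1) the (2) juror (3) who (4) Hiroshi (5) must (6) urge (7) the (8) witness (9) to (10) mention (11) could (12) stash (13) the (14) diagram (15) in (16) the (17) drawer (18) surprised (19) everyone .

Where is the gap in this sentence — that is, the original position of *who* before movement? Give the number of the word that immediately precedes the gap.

The filler 'who' is interpreted as the subject of the clause embedded under 'mention'. Wh-movement fronts it, leaving a gap right after 'mention':
The juror who Hiroshi must urge the witness to mention ___ could stash the diagram in the drawer surprised everyone.
'mention' is word 10.

10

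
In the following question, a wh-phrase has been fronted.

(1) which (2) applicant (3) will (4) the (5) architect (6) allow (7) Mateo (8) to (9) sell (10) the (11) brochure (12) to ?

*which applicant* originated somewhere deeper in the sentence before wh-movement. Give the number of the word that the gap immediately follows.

Underlying clause: The architect will allow Mateo to sell the brochure to which applicant.
'which applicant' is the object of the preposition 'to' (recipient of 'sell'). Wh-movement fronts it, leaving a gap right after 'to':
Which applicant will the architect allow Mateo to sell the brochure to ___?
'to' is word 12.

12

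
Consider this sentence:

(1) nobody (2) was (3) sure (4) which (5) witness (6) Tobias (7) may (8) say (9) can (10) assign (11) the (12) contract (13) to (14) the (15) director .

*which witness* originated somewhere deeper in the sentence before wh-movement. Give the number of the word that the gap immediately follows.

Pre-movement form: Tobias may say which witness can assign the contract to the director.
'which witness' functions as the subject of the clause embedded under 'say'. It moves to the left edge, and the trace sits right after 'say':
Nobody was sure which witness Tobias may say ___ can assign the contract to the director.
'say' is word 8.

8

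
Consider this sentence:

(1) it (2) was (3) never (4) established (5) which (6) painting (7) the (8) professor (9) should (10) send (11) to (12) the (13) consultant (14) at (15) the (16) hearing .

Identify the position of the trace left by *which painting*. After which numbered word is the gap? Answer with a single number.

10

In situ: The professor should send which painting to the consultant at the hearing.
The filler 'which painting' is interpreted as the direct object of 'send'. Wh-movement fronts it, leaving a gap right after 'send':
It was never established which painting the professor should send ___ to the consultant at the hearing.
'send' is word 10.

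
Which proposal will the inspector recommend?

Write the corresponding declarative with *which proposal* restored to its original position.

'which proposal' is the direct object of 'recommend'. Wh-movement fronts it, leaving a gap right after 'recommend':
Which proposal will the inspector recommend ___?

The inspector will recommend which proposal.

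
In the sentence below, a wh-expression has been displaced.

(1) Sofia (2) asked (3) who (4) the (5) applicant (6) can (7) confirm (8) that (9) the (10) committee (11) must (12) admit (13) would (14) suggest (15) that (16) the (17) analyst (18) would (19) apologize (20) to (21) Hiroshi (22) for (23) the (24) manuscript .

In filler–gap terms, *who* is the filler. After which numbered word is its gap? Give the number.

12

Before movement: The applicant can confirm that the committee must admit who would suggest that the analyst would apologize to Hiroshi for the manuscript.
'who' functions as the subject of the clause embedded under 'admit'. It moves to the left edge, and the trace sits right after 'admit':
Sofia asked who the applicant can confirm that the committee must admit ___ would suggest that the analyst would apologize to Hiroshi for the manuscript.
'admit' is word 12.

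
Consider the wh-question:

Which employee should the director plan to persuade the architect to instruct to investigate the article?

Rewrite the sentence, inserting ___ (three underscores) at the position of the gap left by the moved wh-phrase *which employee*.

Pre-movement form: The director should plan to persuade the architect to instruct which employee to investigate the article.
The filler 'which employee' is interpreted as the direct object of 'instruct'. The gap is right after 'instruct'.

Which employee should the director plan to persuade the architect to instruct ___ to investigate the article?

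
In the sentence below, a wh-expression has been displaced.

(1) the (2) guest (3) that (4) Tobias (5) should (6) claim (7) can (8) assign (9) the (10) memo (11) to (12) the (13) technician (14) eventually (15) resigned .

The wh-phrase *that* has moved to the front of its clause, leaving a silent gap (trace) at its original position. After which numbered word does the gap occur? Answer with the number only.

'that' functions as the subject of the clause embedded under 'claim'. It moves to the left edge, and the trace sits right after 'claim':
The guest that Tobias should claim ___ can assign the memo to the technician eventually resigned.
'claim' is word 6.

6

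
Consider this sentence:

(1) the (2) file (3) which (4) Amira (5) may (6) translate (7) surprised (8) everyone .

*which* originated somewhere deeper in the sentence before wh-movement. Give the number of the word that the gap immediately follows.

6

'which' is the direct object of 'translate'. Fronting leaves a gap immediately after 'translate':
The file which Amira may translate ___ surprised everyone.
'translate' is word 6.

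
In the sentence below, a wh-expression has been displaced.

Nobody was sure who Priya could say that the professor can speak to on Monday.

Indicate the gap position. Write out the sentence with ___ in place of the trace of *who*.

Nobody was sure who Priya could say that the professor can speak to ___ on Monday.

Pre-movement form: Priya could say that the professor can speak to who on Monday.
'who' functions as the object of the preposition 'to'. The gap is right after 'to'.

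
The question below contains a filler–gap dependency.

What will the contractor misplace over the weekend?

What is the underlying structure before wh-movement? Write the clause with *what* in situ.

The contractor will misplace what over the weekend.

The filler 'what' is interpreted as the direct object of 'misplace'. Wh-movement fronts it, leaving a gap right after 'misplace':
What will the contractor misplace ___ over the weekend?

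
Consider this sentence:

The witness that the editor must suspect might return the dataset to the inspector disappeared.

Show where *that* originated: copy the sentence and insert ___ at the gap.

The witness that the editor must suspect ___ might return the dataset to the inspector disappeared.

The filler 'that' is interpreted as the subject of the clause embedded under 'suspect'. The gap is right after 'suspect'.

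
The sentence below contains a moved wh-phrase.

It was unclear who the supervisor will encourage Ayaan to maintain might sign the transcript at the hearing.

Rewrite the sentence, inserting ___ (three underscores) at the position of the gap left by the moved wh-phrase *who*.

In situ: The supervisor will encourage Ayaan to maintain who might sign the transcript at the hearing.
'who' is the subject of the clause embedded under 'maintain'. The gap is right after 'maintain'.

It was unclear who the supervisor will encourage Ayaan to maintain ___ might sign the transcript at the hearing.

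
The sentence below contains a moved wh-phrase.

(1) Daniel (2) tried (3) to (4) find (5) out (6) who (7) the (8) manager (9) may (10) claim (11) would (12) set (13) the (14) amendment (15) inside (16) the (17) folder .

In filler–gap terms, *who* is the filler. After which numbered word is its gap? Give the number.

In situ: The manager may claim who would set the amendment inside the folder.
The filler 'who' is interpreted as the subject of the clause embedded under 'claim'. It moves to the left edge, and the trace sits right after 'claim':
Daniel tried to find out who the manager may claim ___ would set the amendment inside the folder.
'claim' is word 10.

10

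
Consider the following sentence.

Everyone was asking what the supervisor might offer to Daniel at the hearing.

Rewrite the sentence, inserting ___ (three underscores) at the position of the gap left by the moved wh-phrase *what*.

Underlying clause: The supervisor might offer what to Daniel at the hearing.
'what' functions as the direct object of 'offer'. The gap is right after 'offer'.

Everyone was asking what the supervisor might offer ___ to Daniel at the hearing.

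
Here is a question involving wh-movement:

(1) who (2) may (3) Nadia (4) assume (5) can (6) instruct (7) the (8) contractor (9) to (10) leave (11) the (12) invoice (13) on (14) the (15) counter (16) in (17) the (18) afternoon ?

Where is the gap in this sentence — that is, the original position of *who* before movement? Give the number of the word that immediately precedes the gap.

4

Before movement: Nadia may assume who can instruct the contractor to leave the invoice on the counter in the afternoon.
'who' functions as the subject of the clause embedded under 'assume'. Wh-movement fronts it, leaving a gap right after 'assume':
Who may Nadia assume ___ can instruct the contractor to leave the invoice on the counter in the afternoon?
'assume' is word 4.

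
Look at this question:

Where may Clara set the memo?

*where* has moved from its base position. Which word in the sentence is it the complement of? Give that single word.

Before movement: Clara may set the memo where.
'where' is the locative complement of 'set'. Fronting leaves a gap immediately after 'memo':
Where may Clara set the memo ___?

set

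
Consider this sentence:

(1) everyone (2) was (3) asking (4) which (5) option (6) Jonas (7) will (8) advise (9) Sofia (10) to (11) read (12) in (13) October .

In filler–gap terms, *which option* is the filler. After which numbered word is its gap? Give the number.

11

Before movement: Jonas will advise Sofia to read which option in October.
'which option' functions as the direct object of 'read'. It moves to the left edge, and the trace sits right after 'read':
Everyone was asking which option Jonas will advise Sofia to read ___ in October.
'read' is word 11.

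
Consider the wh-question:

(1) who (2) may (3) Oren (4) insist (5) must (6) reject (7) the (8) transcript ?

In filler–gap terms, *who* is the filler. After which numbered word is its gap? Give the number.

4

Before movement: Oren may insist who must reject the transcript.
'who' is the subject of the clause embedded under 'insist'. Wh-movement fronts it, leaving a gap right after 'insist':
Who may Oren insist ___ must reject the transcript?
'insist' is word 4.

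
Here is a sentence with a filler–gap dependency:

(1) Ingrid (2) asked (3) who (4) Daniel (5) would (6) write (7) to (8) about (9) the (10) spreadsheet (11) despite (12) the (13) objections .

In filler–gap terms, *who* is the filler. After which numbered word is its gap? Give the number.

7

Before movement: Daniel would write to who about the spreadsheet despite the objections.
'who' functions as the object of the preposition 'to'. It moves to the left edge, and the trace sits right after 'to':
Ingrid asked who Daniel would write to ___ about the spreadsheet despite the objections.
'to' is word 7.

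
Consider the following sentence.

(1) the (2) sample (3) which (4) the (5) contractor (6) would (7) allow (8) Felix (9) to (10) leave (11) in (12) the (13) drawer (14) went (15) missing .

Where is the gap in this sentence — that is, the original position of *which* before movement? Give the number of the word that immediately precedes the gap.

10

'which' is the direct object of 'leave'. It moves to the left edge, and the trace sits right after 'leave':
The sample which the contractor would allow Felix to leave ___ in the drawer went missing.
'leave' is word 10.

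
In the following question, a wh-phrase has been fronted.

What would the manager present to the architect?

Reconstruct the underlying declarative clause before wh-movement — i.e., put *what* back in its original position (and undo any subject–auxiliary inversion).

The manager would present what to the architect.

'what' functions as the direct object of 'present'. It moves to the left edge, and the trace sits right after 'present':
What would the manager present ___ to the architect?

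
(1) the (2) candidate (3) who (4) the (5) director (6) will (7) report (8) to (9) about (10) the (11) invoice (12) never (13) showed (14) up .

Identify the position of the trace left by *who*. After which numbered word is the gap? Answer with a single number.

'who' functions as the object of the preposition 'to'. It moves to the left edge, and the trace sits right after 'to':
The candidate who the director will report to ___ about the invoice never showed up.
'to' is word 8.

8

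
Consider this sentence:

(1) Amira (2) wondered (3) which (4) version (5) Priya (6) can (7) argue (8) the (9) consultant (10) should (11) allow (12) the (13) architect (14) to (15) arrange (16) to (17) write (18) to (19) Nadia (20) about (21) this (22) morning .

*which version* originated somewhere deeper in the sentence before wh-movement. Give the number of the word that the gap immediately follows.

In situ: Priya can argue the consultant should allow the architect to arrange to write to Nadia about which version this morning.
'which version' is the object of the preposition 'about'. It moves to the left edge, and the trace sits right after 'about':
Amira wondered which version Priya can argue the consultant should allow the architect to arrange to write to Nadia about ___ this morning.
'about' is word 20.

20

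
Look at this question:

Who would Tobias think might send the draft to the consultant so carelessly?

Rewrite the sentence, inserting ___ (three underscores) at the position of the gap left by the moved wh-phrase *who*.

In situ: Tobias would think who might send the draft to the consultant so carelessly.
'who' is the subject of the clause embedded under 'think'. The gap is right after 'think'.

Who would Tobias think ___ might send the draft to the consultant so carelessly?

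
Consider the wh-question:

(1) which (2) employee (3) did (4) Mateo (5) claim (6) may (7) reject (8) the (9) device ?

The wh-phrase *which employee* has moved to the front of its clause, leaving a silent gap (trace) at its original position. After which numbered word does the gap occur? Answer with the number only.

Before movement: Mateo did claim which employee may reject the device.
The filler 'which employee' is interpreted as the subject of the clause embedded under 'claim'. It moves to the left edge, and the trace sits right after 'claim':
Which employee did Mateo claim ___ may reject the device?
'claim' is word 5.

5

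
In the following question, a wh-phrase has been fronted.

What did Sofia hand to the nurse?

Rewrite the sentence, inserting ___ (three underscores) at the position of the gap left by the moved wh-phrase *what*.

What did Sofia hand ___ to the nurse?

In situ: Sofia did hand what to the nurse.
'what' is the direct object of 'hand'. The gap is right after 'hand'.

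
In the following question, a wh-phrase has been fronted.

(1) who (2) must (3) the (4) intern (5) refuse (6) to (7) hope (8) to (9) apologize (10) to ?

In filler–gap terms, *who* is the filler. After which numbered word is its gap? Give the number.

10

Underlying clause: The intern must refuse to hope to apologize to who.
'who' functions as the object of the preposition 'to'. Wh-movement fronts it, leaving a gap right after 'to':
Who must the intern refuse to hope to apologize to ___?
'to' is word 10.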